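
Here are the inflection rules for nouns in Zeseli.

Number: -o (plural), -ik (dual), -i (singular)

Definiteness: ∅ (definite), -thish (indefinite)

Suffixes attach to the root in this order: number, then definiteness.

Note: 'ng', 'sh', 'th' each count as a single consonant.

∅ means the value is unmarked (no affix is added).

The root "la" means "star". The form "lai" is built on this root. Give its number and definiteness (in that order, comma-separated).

singular, definite

Segment: la-i.
number: -i → singular.
definiteness: ∅ → definite.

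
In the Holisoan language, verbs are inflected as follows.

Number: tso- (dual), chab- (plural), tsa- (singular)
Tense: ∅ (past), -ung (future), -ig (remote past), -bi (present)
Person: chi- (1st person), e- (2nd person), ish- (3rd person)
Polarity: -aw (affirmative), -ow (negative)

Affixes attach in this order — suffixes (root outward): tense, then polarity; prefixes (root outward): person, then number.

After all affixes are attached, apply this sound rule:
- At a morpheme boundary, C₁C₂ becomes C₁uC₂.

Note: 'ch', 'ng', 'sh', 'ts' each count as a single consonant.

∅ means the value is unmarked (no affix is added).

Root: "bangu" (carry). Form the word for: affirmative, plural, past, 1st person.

chabuchibanguaw

tense = past: zero marking, form stays bangu.
Attach person 1st person chi- → chibangu.
Attach polarity affirmative -aw → chibanguaw.
Attach number plural chab- → chabchibanguaw.
Apply epenthesis: chabchibanguaw → chabuchibanguaw.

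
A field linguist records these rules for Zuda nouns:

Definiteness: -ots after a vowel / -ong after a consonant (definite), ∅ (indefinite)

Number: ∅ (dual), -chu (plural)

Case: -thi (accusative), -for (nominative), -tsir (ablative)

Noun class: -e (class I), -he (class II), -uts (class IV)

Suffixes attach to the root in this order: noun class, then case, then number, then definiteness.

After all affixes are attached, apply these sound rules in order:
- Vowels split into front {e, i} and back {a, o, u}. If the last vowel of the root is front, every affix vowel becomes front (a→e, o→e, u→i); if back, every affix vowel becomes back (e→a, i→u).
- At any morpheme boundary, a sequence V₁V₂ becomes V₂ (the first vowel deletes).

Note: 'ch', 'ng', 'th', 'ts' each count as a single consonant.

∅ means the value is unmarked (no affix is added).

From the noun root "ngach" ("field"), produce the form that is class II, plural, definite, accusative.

Attach noun class class II -he → ngachhe.
Attach case accusative -thi → ngachhethi.
Attach number plural -chu → ngachhethichu.
Attach definiteness definite -ots (after vowel 'u') → ngachhethichuots.
Apply vowel harmony: ngachhethichuots → ngachhathuchuots.
Apply vowel deletion: ngachhathuchuots → ngachhathuchots.

ngachhathuchots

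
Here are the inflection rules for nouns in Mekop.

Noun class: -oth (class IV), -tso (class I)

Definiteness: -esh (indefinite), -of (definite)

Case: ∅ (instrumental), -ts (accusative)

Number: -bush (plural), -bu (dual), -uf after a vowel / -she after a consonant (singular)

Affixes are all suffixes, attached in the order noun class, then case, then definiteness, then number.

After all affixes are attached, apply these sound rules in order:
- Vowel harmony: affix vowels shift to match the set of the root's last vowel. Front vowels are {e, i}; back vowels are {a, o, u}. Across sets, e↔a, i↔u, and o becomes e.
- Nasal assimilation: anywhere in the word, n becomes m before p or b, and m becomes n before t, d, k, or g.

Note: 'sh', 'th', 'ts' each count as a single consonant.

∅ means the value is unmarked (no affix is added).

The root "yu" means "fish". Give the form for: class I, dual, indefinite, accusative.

yutsotsashbu

Attach noun class class I -tso → yutso.
Attach case accusative -ts → yutsots.
Attach definiteness indefinite -esh → yutsotsesh.
Attach number dual -bu → yutsotseshbu.
Apply vowel harmony: yutsotseshbu → yutsotsashbu.
Nasal assimilation: no change.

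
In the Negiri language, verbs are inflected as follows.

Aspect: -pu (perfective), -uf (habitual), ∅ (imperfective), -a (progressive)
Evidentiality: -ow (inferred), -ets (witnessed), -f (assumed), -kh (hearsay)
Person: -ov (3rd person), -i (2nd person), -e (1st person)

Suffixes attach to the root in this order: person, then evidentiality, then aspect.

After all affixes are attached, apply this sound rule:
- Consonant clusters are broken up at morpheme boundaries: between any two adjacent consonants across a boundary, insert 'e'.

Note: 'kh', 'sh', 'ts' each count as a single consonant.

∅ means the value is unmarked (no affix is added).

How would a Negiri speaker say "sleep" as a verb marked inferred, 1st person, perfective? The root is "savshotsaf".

Attach person 1st person -e → savshotsafe.
Attach evidentiality inferred -ow → savshotsafeow.
Attach aspect perfective -pu → savshotsafeowpu.
Apply epenthesis: savshotsafeowpu → savshotsafeowepu.

savshotsafeowepu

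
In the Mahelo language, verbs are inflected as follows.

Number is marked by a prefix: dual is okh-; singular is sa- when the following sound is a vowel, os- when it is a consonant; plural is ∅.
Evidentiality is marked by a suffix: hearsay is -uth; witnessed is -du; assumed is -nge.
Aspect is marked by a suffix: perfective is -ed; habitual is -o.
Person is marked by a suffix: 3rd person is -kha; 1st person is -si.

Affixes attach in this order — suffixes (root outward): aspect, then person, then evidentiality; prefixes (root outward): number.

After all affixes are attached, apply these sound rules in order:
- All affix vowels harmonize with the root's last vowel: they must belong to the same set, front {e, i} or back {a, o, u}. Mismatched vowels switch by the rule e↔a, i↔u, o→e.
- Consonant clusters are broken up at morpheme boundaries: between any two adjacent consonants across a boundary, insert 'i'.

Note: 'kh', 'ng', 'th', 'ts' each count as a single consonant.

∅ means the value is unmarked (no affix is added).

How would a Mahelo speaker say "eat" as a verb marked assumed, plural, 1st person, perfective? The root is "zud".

Attach aspect perfective -ed → zuded.
number = plural: zero marking, form stays zuded.
Attach person 1st person -si → zudedsi.
Attach evidentiality assumed -nge → zudedsinge.
Apply vowel harmony: zudedsinge → zudadsunga.
Apply epenthesis: zudadsunga → zudadisunga.

zudadisunga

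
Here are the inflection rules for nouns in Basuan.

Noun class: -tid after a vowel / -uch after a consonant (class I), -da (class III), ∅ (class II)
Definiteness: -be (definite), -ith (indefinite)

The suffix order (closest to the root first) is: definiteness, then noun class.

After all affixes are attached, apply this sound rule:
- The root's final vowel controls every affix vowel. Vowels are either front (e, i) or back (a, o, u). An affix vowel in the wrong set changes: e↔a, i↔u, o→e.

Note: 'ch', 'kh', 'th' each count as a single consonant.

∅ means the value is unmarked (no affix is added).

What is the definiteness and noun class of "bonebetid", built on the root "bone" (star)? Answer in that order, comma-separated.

Segment: bone-be-tid.
definiteness: -be → definite.
noun class: -tid/uch → class I.

definite, class I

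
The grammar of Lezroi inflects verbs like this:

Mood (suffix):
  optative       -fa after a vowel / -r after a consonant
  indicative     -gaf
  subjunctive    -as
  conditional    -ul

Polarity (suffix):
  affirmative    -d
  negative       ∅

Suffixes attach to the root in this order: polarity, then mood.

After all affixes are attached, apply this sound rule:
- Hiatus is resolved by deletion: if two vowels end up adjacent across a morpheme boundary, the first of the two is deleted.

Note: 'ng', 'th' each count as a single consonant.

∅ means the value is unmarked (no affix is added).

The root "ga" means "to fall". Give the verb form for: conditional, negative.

polarity = negative: zero marking, form stays ga.
Attach mood conditional -ul → gaul.
Apply vowel deletion: gaul → gul.

gul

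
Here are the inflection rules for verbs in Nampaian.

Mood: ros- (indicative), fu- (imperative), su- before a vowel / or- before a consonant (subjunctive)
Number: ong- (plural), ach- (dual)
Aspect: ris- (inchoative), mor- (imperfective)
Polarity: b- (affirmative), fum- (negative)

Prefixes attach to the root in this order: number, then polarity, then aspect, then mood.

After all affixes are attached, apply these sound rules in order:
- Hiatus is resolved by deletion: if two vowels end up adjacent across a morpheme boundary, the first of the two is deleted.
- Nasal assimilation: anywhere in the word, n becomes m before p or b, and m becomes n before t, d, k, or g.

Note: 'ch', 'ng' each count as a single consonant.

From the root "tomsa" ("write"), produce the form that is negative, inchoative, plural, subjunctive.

orrisfumongtomsa

Attach number plural ong- → ongtomsa.
Attach polarity negative fum- → fumongtomsa.
Attach aspect inchoative ris- → risfumongtomsa.
Attach mood subjunctive or- (before consonant 'r') → orrisfumongtomsa.
Vowel deletion: no change.
Nasal assimilation: no change.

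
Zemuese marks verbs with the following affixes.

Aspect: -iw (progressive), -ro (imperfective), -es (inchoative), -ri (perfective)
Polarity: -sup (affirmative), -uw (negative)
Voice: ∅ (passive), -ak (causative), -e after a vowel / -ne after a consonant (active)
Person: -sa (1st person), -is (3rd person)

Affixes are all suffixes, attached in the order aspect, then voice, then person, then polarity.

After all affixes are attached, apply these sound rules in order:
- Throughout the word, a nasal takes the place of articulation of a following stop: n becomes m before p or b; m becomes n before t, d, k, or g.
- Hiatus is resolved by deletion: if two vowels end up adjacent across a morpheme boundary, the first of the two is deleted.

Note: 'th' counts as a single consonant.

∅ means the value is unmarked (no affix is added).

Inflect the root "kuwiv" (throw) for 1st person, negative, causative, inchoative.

kuwivesaksuw

Attach aspect inchoative -es → kuwives.
Attach voice causative -ak → kuwivesak.
Attach person 1st person -sa → kuwivesaksa.
Attach polarity negative -uw → kuwivesaksauw.
Nasal assimilation: no change.
Apply vowel deletion: kuwivesaksauw → kuwivesaksuw.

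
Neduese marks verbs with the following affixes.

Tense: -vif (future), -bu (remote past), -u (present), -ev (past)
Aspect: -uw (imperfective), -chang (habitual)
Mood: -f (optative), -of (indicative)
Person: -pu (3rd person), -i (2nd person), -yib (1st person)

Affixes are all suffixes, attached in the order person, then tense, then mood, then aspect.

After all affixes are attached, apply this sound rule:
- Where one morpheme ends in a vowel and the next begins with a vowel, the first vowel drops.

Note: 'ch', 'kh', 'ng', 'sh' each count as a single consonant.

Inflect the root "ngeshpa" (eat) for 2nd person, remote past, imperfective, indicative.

ngeshpibofuw

Attach person 2nd person -i → ngeshpai.
Attach tense remote past -bu → ngeshpaibu.
Attach mood indicative -of → ngeshpaibuof.
Attach aspect imperfective -uw → ngeshpaibuofuw.
Apply vowel deletion: ngeshpaibuofuw → ngeshpibofuw.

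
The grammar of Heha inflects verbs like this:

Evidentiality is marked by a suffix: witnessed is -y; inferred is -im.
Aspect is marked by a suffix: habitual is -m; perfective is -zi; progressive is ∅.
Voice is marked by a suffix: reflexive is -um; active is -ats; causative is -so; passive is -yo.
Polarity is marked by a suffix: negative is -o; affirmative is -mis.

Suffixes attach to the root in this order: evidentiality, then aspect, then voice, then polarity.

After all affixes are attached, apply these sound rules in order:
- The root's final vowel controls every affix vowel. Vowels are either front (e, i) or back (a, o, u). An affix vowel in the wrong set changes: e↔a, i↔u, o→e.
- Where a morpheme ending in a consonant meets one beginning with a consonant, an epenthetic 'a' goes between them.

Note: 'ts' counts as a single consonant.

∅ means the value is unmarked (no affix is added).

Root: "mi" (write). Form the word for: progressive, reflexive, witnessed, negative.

miyime

Attach evidentiality witnessed -y → miy.
aspect = progressive: zero marking, form stays miy.
Attach voice reflexive -um → miyum.
Attach polarity negative -o → miyumo.
Apply vowel harmony: miyumo → miyime.
Epenthesis: no change.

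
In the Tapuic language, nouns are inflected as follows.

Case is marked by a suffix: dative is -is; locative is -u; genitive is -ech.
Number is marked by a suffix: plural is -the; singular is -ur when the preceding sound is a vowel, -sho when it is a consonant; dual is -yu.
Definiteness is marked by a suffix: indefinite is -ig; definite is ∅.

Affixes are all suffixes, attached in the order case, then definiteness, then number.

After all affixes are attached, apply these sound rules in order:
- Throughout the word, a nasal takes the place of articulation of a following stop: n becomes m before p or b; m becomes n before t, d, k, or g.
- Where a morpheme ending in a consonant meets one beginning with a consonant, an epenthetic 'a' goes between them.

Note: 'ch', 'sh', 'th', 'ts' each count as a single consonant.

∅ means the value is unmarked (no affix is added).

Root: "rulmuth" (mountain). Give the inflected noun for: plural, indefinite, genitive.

Attach case genitive -ech → rulmuthech.
Attach definiteness indefinite -ig → rulmuthechig.
Attach number plural -the → rulmuthechigthe.
Nasal assimilation: no change.
Apply epenthesis: rulmuthechigthe → rulmuthechigathe.

rulmuthechigathe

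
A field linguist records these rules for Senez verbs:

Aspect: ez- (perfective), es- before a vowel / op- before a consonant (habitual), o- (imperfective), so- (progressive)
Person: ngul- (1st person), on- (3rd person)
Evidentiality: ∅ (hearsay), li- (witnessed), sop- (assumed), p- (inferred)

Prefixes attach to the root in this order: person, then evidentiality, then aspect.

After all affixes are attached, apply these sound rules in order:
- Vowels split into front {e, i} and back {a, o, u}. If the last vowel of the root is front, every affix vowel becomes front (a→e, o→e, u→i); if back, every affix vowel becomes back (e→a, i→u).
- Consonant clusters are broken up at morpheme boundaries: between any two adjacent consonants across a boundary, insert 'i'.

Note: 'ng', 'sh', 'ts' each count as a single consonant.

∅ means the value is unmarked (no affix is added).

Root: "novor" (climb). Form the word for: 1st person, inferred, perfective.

Attach person 1st person ngul- → ngulnovor.
Attach evidentiality inferred p- → pngulnovor.
Attach aspect perfective ez- → ezpngulnovor.
Apply vowel harmony: ezpngulnovor → azpngulnovor.
Apply epenthesis: azpngulnovor → azipingulinovor.

azipingulinovor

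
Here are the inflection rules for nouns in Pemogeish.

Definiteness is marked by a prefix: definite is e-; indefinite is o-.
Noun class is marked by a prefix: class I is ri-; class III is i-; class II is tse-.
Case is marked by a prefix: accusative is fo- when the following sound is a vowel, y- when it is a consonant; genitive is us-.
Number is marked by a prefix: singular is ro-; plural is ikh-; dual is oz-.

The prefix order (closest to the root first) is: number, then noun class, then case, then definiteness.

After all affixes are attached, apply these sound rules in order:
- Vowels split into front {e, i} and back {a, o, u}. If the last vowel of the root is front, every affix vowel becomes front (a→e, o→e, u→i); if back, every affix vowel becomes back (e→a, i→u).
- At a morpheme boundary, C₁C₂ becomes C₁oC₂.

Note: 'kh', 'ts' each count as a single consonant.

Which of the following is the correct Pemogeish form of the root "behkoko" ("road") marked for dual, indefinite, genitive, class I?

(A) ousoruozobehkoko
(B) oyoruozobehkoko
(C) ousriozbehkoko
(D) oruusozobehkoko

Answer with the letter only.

A

Attach number dual oz- → ozbehkoko.
Attach noun class class I ri- → riozbehkoko.
Attach case genitive us- → usriozbehkoko.
Attach definiteness indefinite o- → ousriozbehkoko.
Apply vowel harmony: ousriozbehkoko → ousruozbehkoko.
Apply epenthesis: ousruozbehkoko → ousoruozobehkoko.
So the correct form is ousoruozobehkoko, option (A).
(D) oruusozobehkoko is wrong: it has the affixes in the wrong order.
(B) oyoruozobehkoko is wrong: it uses accusative instead of genitive for case.
(C) ousriozbehkoko is wrong: it fails to apply the sound rule(s).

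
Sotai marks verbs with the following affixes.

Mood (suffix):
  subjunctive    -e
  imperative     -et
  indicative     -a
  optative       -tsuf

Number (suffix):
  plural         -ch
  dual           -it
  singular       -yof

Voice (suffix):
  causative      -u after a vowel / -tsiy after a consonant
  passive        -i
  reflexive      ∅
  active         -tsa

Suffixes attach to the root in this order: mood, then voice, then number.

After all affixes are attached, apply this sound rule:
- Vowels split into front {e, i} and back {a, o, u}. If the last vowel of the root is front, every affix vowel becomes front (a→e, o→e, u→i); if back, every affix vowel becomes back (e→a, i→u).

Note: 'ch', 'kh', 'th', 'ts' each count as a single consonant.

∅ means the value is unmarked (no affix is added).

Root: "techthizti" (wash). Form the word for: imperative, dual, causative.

Attach mood imperative -et → techthiztiet.
Attach voice causative -tsiy (after consonant 't') → techthiztiettsiy.
Attach number dual -it → techthiztiettsiyit.
Vowel harmony: no change.

techthiztiettsiyit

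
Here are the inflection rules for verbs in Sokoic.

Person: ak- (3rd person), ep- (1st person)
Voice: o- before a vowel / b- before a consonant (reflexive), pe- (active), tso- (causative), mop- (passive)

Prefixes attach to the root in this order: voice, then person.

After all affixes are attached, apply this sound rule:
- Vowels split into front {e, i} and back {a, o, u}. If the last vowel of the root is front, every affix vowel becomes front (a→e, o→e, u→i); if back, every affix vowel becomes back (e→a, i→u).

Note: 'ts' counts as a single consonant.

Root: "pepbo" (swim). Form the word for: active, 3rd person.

Attach voice active pe- → pepepbo.
Attach person 3rd person ak- → akpepepbo.
Apply vowel harmony: akpepepbo → akpapepbo.

akpapepbo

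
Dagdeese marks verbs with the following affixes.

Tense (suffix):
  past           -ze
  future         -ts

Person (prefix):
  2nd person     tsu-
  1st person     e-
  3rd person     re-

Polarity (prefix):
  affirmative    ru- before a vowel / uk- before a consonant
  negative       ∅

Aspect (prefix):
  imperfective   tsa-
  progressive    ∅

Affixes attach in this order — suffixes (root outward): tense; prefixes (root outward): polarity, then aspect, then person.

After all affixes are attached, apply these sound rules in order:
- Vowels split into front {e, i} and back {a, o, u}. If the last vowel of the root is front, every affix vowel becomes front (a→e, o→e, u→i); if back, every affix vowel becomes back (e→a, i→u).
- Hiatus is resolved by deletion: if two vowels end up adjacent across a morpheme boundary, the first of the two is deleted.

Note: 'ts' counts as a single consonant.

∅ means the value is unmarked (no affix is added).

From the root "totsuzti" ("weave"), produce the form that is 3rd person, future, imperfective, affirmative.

Attach polarity affirmative uk- (before consonant 't') → uktotsuzti.
Attach aspect imperfective tsa- → tsauktotsuzti.
Attach person 3rd person re- → retsauktotsuzti.
Attach tense future -ts → retsauktotsuztits.
Apply vowel harmony: retsauktotsuztits → retseiktotsuztits.
Apply vowel deletion: retseiktotsuztits → retsiktotsuztits.

retsiktotsuztits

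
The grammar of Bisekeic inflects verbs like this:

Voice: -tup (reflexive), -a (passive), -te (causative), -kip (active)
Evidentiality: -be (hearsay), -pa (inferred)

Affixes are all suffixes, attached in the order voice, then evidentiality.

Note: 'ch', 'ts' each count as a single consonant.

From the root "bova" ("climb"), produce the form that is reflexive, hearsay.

bovatupbe

Attach voice reflexive -tup → bovatup.
Attach evidentiality hearsay -be → bovatupbe.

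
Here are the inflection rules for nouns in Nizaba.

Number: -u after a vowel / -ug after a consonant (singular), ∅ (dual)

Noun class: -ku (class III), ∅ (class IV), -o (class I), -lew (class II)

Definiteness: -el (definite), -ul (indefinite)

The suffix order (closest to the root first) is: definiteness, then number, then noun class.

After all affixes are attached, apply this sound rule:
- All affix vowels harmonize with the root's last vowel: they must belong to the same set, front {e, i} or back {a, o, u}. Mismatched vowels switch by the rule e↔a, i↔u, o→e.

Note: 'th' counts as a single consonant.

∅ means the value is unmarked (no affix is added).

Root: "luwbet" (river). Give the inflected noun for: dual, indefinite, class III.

Attach definiteness indefinite -ul → luwbetul.
number = dual: zero marking, form stays luwbetul.
Attach noun class class III -ku → luwbetulku.
Apply vowel harmony: luwbetulku → luwbetilki.

luwbetilki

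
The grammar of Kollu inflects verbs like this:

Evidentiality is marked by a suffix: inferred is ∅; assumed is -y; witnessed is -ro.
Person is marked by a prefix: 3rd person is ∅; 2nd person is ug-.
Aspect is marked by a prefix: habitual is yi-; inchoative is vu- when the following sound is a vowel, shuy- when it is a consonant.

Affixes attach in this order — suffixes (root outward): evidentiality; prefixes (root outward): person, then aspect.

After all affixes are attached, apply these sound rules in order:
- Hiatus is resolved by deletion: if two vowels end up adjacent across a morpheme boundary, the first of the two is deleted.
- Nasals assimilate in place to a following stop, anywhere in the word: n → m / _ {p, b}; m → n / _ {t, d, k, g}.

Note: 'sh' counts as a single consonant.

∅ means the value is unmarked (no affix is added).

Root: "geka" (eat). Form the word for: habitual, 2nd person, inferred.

Attach person 2nd person ug- → uggeka.
evidentiality = inferred: zero marking, form stays uggeka.
Attach aspect habitual yi- → yiuggeka.
Apply vowel deletion: yiuggeka → yuggeka.
Nasal assimilation: no change.

yuggeka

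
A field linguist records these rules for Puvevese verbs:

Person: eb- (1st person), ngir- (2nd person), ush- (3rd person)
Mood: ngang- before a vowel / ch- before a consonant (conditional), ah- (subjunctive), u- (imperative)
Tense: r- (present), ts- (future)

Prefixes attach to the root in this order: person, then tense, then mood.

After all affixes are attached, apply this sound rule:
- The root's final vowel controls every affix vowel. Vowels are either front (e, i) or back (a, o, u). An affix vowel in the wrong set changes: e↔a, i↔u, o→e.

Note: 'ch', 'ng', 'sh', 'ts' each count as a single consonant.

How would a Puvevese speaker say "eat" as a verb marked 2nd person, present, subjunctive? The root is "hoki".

ehrngirhoki

Attach person 2nd person ngir- → ngirhoki.
Attach tense present r- → rngirhoki.
Attach mood subjunctive ah- → ahrngirhoki.
Apply vowel harmony: ahrngirhoki → ehrngirhoki.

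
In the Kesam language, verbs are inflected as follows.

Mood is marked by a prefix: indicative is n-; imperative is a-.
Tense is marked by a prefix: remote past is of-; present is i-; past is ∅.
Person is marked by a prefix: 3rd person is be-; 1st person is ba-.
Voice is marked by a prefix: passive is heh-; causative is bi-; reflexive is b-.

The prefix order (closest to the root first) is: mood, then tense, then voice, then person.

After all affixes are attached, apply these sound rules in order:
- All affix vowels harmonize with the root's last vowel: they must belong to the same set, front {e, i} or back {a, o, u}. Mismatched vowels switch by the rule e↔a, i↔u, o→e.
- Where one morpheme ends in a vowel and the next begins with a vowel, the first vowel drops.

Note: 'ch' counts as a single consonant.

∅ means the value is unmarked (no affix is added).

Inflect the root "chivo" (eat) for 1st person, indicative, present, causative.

babunchivo

Attach mood indicative n- → nchivo.
Attach tense present i- → inchivo.
Attach voice causative bi- → biinchivo.
Attach person 1st person ba- → babiinchivo.
Apply vowel harmony: babiinchivo → babuunchivo.
Apply vowel deletion: babuunchivo → babunchivo.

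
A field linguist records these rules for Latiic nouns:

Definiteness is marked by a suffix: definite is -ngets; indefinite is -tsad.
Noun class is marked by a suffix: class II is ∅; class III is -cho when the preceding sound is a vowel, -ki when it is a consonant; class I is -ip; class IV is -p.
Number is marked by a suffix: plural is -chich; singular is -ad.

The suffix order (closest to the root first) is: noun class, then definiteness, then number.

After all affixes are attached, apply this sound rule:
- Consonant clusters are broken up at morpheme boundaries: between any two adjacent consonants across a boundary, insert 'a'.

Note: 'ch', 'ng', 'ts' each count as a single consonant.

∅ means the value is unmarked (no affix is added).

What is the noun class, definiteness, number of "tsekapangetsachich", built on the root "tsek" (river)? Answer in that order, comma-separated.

Segment: tsek-p-ngets-chich.
noun class: -p → class IV.
definiteness: -ngets → definite.
number: -chich → plural.

class IV, definite, plural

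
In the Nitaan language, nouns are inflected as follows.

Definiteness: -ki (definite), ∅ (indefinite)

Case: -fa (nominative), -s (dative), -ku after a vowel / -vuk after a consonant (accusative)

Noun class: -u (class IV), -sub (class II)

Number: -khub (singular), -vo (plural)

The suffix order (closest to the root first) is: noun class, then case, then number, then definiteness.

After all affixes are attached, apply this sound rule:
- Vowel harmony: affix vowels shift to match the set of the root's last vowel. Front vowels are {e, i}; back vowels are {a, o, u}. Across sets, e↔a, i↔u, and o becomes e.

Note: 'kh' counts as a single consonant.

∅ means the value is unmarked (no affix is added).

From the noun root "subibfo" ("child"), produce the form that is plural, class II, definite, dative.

Attach noun class class II -sub → subibfosub.
Attach case dative -s → subibfosubs.
Attach number plural -vo → subibfosubsvo.
Attach definiteness definite -ki → subibfosubsvoki.
Apply vowel harmony: subibfosubsvoki → subibfosubsvoku.

subibfosubsvoku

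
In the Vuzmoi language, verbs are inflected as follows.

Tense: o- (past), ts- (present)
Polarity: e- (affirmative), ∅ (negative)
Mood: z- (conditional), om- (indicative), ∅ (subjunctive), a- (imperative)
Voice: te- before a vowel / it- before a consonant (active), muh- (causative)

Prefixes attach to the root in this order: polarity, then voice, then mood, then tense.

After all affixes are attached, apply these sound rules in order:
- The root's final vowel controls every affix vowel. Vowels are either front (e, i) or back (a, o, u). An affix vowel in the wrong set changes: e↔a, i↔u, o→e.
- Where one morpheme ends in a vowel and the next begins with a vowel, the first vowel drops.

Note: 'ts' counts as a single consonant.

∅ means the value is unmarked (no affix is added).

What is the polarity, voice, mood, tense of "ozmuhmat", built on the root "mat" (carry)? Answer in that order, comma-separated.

negative, causative, conditional, past

Segment: o-z-muh-mat.
polarity: ∅ → negative.
voice: muh- → causative.
mood: z- → conditional.
tense: o- → past.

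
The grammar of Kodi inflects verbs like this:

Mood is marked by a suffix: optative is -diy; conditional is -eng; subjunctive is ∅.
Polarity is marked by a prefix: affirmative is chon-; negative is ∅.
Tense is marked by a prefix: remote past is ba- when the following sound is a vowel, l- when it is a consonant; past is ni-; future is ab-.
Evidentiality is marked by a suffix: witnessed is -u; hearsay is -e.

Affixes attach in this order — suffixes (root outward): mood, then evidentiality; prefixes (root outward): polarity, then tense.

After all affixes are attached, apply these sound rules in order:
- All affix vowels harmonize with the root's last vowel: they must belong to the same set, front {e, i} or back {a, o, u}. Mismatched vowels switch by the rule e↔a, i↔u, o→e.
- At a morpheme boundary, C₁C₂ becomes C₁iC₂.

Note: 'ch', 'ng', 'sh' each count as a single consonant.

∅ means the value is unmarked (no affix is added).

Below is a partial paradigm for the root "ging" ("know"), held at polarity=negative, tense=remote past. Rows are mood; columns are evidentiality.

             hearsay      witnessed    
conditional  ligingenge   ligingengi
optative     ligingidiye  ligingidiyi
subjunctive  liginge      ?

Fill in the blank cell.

polarity = negative: zero marking, form stays ging.
mood = subjunctive: zero marking, form stays ging.
Attach tense remote past l- (before consonant 'g') → lging.
Attach evidentiality witnessed -u → lgingu.
Apply vowel harmony: lgingu → lgingi.
Apply epenthesis: lgingi → ligingi.

ligingi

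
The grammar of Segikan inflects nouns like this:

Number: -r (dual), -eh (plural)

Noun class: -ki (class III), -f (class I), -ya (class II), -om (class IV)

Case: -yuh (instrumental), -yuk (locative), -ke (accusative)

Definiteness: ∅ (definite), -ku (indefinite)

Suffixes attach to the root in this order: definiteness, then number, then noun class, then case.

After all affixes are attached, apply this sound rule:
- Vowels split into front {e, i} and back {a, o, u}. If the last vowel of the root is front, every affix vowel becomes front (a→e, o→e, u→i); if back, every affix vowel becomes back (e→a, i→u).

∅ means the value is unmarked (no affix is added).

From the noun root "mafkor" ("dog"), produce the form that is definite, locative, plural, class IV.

definiteness = definite: zero marking, form stays mafkor.
Attach number plural -eh → mafkoreh.
Attach noun class class IV -om → mafkorehom.
Attach case locative -yuk → mafkorehomyuk.
Apply vowel harmony: mafkorehomyuk → mafkorahomyuk.

mafkorahomyuk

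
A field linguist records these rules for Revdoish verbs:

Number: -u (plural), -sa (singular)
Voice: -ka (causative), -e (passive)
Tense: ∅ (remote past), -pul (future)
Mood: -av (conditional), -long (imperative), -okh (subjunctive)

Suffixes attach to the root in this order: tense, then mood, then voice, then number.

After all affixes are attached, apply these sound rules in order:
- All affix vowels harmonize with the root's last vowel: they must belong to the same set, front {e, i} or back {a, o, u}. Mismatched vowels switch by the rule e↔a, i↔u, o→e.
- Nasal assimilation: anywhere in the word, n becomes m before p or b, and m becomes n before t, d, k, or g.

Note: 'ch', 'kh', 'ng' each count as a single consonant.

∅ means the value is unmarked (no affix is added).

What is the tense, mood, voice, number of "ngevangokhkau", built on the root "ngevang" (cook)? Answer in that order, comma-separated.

remote past, subjunctive, causative, plural

Segment: ngevang-okh-ka-u.
tense: ∅ → remote past.
mood: -okh → subjunctive.
voice: -ka → causative.
number: -u → plural.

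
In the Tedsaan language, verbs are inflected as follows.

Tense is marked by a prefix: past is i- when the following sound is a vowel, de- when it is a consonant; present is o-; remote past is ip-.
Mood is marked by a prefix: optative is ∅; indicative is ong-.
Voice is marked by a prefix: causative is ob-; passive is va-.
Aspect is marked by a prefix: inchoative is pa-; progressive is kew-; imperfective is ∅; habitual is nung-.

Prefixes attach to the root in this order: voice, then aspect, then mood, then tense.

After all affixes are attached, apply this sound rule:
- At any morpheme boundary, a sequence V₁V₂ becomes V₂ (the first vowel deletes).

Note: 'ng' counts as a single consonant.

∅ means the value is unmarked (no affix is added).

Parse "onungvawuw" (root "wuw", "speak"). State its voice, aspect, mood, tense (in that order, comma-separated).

passive, habitual, optative, present

Segment: o-nung-va-wuw.
voice: va- → passive.
aspect: nung- → habitual.
mood: ∅ → optative.
tense: o- → present.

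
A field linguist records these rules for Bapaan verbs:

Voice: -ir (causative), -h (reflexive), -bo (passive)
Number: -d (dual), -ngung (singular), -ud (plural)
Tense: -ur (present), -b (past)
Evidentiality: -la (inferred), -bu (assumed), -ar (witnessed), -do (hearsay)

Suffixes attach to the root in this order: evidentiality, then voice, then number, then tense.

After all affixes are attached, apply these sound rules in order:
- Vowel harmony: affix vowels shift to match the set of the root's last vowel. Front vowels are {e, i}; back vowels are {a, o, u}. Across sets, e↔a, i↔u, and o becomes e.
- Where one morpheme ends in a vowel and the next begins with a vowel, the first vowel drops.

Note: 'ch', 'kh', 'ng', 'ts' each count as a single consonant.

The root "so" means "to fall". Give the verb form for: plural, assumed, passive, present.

Attach evidentiality assumed -bu → sobu.
Attach voice passive -bo → sobubo.
Attach number plural -ud → sobuboud.
Attach tense present -ur → sobuboudur.
Vowel harmony: no change.
Apply vowel deletion: sobuboudur → sobubudur.

sobubudur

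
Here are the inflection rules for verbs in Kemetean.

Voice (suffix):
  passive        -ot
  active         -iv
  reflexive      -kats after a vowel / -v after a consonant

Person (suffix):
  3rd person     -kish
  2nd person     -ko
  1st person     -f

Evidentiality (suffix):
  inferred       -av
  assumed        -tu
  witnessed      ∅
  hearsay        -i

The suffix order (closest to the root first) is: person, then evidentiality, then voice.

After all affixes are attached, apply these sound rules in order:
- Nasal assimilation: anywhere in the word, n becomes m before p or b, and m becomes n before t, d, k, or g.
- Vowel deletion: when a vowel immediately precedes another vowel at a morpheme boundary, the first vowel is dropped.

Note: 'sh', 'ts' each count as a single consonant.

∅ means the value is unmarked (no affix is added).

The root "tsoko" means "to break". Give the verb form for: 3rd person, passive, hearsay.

tsokokishot

Attach person 3rd person -kish → tsokokish.
Attach evidentiality hearsay -i → tsokokishi.
Attach voice passive -ot → tsokokishiot.
Nasal assimilation: no change.
Apply vowel deletion: tsokokishiot → tsokokishot.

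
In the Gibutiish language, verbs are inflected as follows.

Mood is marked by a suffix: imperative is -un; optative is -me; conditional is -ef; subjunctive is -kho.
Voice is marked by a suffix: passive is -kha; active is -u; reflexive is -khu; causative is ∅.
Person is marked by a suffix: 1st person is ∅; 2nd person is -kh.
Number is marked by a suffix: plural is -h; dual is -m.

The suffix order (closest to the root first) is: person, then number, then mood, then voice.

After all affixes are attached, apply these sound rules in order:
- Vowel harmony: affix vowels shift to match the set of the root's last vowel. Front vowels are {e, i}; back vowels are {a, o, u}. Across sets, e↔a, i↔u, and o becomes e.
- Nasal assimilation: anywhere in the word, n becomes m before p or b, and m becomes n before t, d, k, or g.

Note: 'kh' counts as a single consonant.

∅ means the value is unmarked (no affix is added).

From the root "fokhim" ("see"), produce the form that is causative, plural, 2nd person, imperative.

Attach person 2nd person -kh → fokhimkh.
Attach number plural -h → fokhimkhh.
Attach mood imperative -un → fokhimkhhun.
voice = causative: zero marking, form stays fokhimkhhun.
Apply vowel harmony: fokhimkhhun → fokhimkhhin.
Nasal assimilation: no change.

fokhimkhhin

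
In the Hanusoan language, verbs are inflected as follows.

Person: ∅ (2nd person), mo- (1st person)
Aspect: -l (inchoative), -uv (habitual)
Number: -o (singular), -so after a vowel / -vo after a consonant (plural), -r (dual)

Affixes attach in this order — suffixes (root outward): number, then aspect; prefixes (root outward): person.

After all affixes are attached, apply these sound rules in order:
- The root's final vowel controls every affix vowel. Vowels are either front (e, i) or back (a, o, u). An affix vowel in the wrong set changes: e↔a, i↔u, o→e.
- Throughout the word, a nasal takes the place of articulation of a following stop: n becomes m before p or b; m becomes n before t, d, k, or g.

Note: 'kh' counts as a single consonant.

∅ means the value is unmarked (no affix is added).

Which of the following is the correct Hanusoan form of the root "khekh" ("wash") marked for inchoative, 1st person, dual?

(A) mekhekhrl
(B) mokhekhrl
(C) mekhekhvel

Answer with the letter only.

Attach number dual -r → khekhr.
Attach aspect inchoative -l → khekhrl.
Attach person 1st person mo- → mokhekhrl.
Apply vowel harmony: mokhekhrl → mekhekhrl.
Nasal assimilation: no change.
So the correct form is mekhekhrl, option (A).
(B) mokhekhrl is wrong: it fails to apply the sound rule(s).
(C) mekhekhvel is wrong: it uses plural instead of dual for number.

A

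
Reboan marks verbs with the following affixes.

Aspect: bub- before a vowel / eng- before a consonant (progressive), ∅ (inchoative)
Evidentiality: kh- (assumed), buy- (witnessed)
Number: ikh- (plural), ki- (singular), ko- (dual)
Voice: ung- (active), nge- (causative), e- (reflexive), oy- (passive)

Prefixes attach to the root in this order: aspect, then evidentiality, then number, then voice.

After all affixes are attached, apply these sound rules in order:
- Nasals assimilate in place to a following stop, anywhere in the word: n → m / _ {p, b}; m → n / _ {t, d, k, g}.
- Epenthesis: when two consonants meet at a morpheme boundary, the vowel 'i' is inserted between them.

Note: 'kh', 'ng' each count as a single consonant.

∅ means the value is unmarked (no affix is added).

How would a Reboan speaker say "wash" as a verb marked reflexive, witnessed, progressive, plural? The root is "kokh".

Attach aspect progressive eng- (before consonant 'k') → engkokh.
Attach evidentiality witnessed buy- → buyengkokh.
Attach number plural ikh- → ikhbuyengkokh.
Attach voice reflexive e- → eikhbuyengkokh.
Nasal assimilation: no change.
Apply epenthesis: eikhbuyengkokh → eikhibuyengikokh.

eikhibuyengikokh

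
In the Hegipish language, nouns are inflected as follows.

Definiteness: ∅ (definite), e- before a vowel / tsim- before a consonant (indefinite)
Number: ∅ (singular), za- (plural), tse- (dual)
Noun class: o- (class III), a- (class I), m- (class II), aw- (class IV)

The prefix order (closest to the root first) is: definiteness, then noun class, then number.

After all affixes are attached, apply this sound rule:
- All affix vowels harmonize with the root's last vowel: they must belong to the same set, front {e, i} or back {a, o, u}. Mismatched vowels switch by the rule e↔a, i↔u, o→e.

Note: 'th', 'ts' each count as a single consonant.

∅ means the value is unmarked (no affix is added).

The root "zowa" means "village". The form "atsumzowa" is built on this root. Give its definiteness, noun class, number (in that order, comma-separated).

indefinite, class I, singular

Segment: a-tsim-zowa.
definiteness: e/tsim- → indefinite.
noun class: a- → class I.
number: ∅ → singular.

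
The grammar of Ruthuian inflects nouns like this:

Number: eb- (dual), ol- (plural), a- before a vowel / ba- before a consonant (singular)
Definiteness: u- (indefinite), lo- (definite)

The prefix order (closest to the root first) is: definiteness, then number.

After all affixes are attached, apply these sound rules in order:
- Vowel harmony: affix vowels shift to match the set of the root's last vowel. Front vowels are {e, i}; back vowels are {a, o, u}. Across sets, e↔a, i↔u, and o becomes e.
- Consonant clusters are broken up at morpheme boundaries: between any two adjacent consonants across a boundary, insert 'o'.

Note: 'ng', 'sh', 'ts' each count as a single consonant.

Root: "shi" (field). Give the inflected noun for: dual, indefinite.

ebishi

Attach definiteness indefinite u- → ushi.
Attach number dual eb- → ebushi.
Apply vowel harmony: ebushi → ebishi.
Epenthesis: no change.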